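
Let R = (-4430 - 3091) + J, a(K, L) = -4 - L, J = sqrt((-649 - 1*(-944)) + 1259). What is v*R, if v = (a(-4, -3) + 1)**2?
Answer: 0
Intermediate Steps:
J = sqrt(1554) (J = sqrt((-649 + 944) + 1259) = sqrt(295 + 1259) = sqrt(1554) ≈ 39.421)
R = -7521 + sqrt(1554) (R = (-4430 - 3091) + sqrt(1554) = -7521 + sqrt(1554) ≈ -7481.6)
v = 0 (v = ((-4 - 1*(-3)) + 1)**2 = ((-4 + 3) + 1)**2 = (-1 + 1)**2 = 0**2 = 0)
v*R = 0*(-7521 + sqrt(1554)) = 0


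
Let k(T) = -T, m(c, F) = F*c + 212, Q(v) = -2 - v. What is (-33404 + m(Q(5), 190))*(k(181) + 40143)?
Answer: -1379568164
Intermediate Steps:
m(c, F) = 212 + F*c
(-33404 + m(Q(5), 190))*(k(181) + 40143) = (-33404 + (212 + 190*(-2 - 1*5)))*(-1*181 + 40143) = (-33404 + (212 + 190*(-2 - 5)))*(-181 + 40143) = (-33404 + (212 + 190*(-7)))*39962 = (-33404 + (212 - 1330))*39962 = (-33404 - 1118)*39962 = -34522*39962 = -1379568164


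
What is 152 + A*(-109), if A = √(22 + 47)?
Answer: 152 - 109*√69 ≈ -753.42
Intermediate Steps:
A = √69 ≈ 8.3066
152 + A*(-109) = 152 + √69*(-109) = 152 - 109*√69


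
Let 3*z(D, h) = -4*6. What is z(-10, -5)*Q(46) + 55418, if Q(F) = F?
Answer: 55050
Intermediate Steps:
z(D, h) = -8 (z(D, h) = (-4*6)/3 = (⅓)*(-24) = -8)
z(-10, -5)*Q(46) + 55418 = -8*46 + 55418 = -368 + 55418 = 55050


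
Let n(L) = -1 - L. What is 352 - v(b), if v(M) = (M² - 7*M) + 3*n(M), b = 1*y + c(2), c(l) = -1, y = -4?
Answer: 280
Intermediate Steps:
b = -5 (b = 1*(-4) - 1 = -4 - 1 = -5)
v(M) = -3 + M² - 10*M (v(M) = (M² - 7*M) + 3*(-1 - M) = (M² - 7*M) + (-3 - 3*M) = -3 + M² - 10*M)
352 - v(b) = 352 - (-3 + (-5)² - 10*(-5)) = 352 - (-3 + 25 + 50) = 352 - 1*72 = 352 - 72 = 280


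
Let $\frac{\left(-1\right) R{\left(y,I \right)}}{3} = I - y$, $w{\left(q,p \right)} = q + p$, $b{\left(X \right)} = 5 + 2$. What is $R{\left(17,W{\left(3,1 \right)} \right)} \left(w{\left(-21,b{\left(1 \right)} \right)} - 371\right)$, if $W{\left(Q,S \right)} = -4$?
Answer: $-24255$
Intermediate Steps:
$b{\left(X \right)} = 7$
$w{\left(q,p \right)} = p + q$
$R{\left(y,I \right)} = - 3 I + 3 y$ ($R{\left(y,I \right)} = - 3 \left(I - y\right) = - 3 I + 3 y$)
$R{\left(17,W{\left(3,1 \right)} \right)} \left(w{\left(-21,b{\left(1 \right)} \right)} - 371\right) = \left(\left(-3\right) \left(-4\right) + 3 \cdot 17\right) \left(\left(7 - 21\right) - 371\right) = \left(12 + 51\right) \left(-14 - 371\right) = 63 \left(-385\right) = -24255$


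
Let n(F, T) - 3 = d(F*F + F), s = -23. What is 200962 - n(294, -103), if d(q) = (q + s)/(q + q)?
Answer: 34858261433/173460 ≈ 2.0096e+5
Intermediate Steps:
d(q) = (-23 + q)/(2*q) (d(q) = (q - 23)/(q + q) = (-23 + q)/((2*q)) = (-23 + q)*(1/(2*q)) = (-23 + q)/(2*q))
n(F, T) = 3 + (-23 + F + F²)/(2*(F + F²)) (n(F, T) = 3 + (-23 + (F*F + F))/(2*(F*F + F)) = 3 + (-23 + (F² + F))/(2*(F² + F)) = 3 + (-23 + (F + F²))/(2*(F + F²)) = 3 + (-23 + F + F²)/(2*(F + F²)))
200962 - n(294, -103) = 200962 - (-23 + 7*294*(1 + 294))/(2*294*(1 + 294)) = 200962 - (-23 + 7*294*295)/(2*294*295) = 200962 - (-23 + 607110)/(2*294*295) = 200962 - 607087/(2*294*295) = 200962 - 1*607087/173460 = 200962 - 607087/173460 = 34858261433/173460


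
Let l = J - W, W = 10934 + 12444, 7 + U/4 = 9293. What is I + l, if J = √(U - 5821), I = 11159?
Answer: -12219 + √31323 ≈ -12042.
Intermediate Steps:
U = 37144 (U = -28 + 4*9293 = -28 + 37172 = 37144)
W = 23378
J = √31323 (J = √(37144 - 5821) = √31323 ≈ 176.98)
l = -23378 + √31323 (l = √31323 - 1*23378 = √31323 - 23378 = -23378 + √31323 ≈ -23201.)
I + l = 11159 + (-23378 + √31323) = -12219 + √31323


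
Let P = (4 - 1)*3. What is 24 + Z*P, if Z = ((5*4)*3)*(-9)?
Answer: -4836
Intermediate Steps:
P = 9 (P = 3*3 = 9)
Z = -540 (Z = (20*3)*(-9) = 60*(-9) = -540)
24 + Z*P = 24 - 540*9 = 24 - 4860 = -4836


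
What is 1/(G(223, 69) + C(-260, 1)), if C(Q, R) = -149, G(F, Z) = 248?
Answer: 1/99 ≈ 0.010101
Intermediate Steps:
1/(G(223, 69) + C(-260, 1)) = 1/(248 - 149) = 1/99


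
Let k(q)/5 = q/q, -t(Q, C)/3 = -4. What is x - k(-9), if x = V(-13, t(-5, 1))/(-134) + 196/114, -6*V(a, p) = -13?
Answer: -50363/15276 ≈ -3.2969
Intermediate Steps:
t(Q, C) = 12 (t(Q, C) = -3*(-4) = 12)
V(a, p) = 13/6 (V(a, p) = -⅙*(-13) = 13/6)
k(q) = 5 (k(q) = 5*(q/q) = 5*1 = 5)
x = 26017/15276 (x = (13/6)/(-134) + 196/114 = (13/6)*(-1/134) + 196*(1/114) = -13/804 + 98/57 = 26017/15276 ≈ 1.7031)
x - k(-9) = 26017/15276 - 1*5 = 26017/15276 - 5 = -50363/15276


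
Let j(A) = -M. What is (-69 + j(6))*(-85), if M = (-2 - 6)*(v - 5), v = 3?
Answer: 7225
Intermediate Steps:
M = 16 (M = (-2 - 6)*(3 - 5) = -8*(-2) = 16)
j(A) = -16 (j(A) = -1*16 = -16)
(-69 + j(6))*(-85) = (-69 - 16)*(-85) = -85*(-85) = 7225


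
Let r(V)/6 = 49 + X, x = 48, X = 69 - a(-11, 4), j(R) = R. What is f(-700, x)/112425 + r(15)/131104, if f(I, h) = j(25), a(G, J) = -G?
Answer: 1509089/294787344 ≈ 0.0051192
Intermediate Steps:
X = 58 (X = 69 - (-1)*(-11) = 69 - 1*11 = 69 - 11 = 58)
r(V) = 642 (r(V) = 6*(49 + 58) = 6*107 = 642)
f(I, h) = 25
f(-700, x)/112425 + r(15)/131104 = 25/112425 + 642/131104 = 25*(1/112425) + 642*(1/131104) = 1/4497 + 321/65552 = 1509089/294787344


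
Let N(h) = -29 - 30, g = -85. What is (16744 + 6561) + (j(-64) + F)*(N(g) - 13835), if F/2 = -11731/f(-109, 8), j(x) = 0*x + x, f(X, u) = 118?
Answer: 216829253/59 ≈ 3.6751e+6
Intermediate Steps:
N(h) = -59
j(x) = x (j(x) = 0 + x = x)
F = -11731/59 (F = 2*(-11731/118) = -11731/59 ≈ -198.83)
(16744 + 6561) + (j(-64) + F)*(N(g) - 13835) = (16744 + 6561) + (-64 - 11731/59)*(-59 - 13835) = 23305 - 15507/59*(-13894) = 23305 + 215454258/59 = 216829253/59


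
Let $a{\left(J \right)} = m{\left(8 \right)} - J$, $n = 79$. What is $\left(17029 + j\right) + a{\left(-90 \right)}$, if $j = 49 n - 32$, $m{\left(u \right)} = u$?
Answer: $20966$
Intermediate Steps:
$j = 3839$ ($j = 49 \cdot 79 - 32 = 3871 - 32 = 3839$)
$a{\left(J \right)} = 8 - J$
$\left(17029 + j\right) + a{\left(-90 \right)} = \left(17029 + 3839\right) + \left(8 - -90\right) = 20868 + \left(8 + 90\right) = 20868 + 98 = 20966$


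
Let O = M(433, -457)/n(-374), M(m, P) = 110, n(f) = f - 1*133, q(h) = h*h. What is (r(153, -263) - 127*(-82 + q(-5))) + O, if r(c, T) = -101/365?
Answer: 1339521788/185055 ≈ 7238.5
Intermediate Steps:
q(h) = h²
n(f) = -133 + f (n(f) = f - 133 = -133 + f)
r(c, T) = -101/365 (r(c, T) = -101*1/365 = -101/365)
O = -110/507 (O = 110/(-133 - 374) = 110/(-507) = 110*(-1/507) = -110/507 ≈ -0.21696)
(r(153, -263) - 127*(-82 + q(-5))) + O = (-101/365 - 127*(-82 + (-5)²)) - 110/507 = (-101/365 - 127*(-82 + 25)) - 110/507 = (-101/365 - 127*(-57)) - 110/507 = (-101/365 + 7239) - 110/507 = 2642134/365 - 110/507 = 1339521788/185055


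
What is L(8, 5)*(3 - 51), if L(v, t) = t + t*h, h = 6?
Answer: -1680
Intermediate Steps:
L(v, t) = 7*t (L(v, t) = t + t*6 = t + 6*t = 7*t)
L(8, 5)*(3 - 51) = (7*5)*(3 - 51) = 35*(-48) = -1680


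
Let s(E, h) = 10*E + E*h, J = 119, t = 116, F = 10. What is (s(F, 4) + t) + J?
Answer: 375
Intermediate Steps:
(s(F, 4) + t) + J = (10*(10 + 4) + 116) + 119 = (10*14 + 116) + 119 = (140 + 116) + 119 = 256 + 119 = 375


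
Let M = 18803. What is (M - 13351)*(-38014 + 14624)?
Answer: -127522280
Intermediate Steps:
(M - 13351)*(-38014 + 14624) = (18803 - 13351)*(-38014 + 14624) = 5452*(-23390) = -127522280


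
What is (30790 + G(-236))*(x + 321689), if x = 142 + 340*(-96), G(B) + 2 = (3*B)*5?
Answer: 7879876368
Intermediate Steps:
G(B) = -2 + 15*B (G(B) = -2 + (3*B)*5 = -2 + 15*B)
x = -32498 (x = 142 - 32640 = -32498)
(30790 + G(-236))*(x + 321689) = (30790 + (-2 + 15*(-236)))*(-32498 + 321689) = (30790 + (-2 - 3540))*289191 = (30790 - 3542)*289191 = 27248*289191 = 7879876368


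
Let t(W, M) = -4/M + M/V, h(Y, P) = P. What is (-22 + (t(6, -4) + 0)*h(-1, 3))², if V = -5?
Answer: 6889/25 ≈ 275.56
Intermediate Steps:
t(W, M) = -4/M - M/5 (t(W, M) = -4/M + M/(-5) = -4/M + M*(-⅕) = -4/M - M/5)
(-22 + (t(6, -4) + 0)*h(-1, 3))² = (-22 + ((-4/(-4) - ⅕*(-4)) + 0)*3)² = (-22 + ((-4*(-¼) + ⅘) + 0)*3)² = (-22 + ((1 + ⅘) + 0)*3)² = (-22 + (9/5 + 0)*3)² = (-22 + (9/5)*3)² = (-22 + 27/5)² = (-83/5)² = 6889/25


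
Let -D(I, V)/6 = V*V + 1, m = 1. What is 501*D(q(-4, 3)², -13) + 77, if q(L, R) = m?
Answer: -510943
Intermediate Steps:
q(L, R) = 1
D(I, V) = -6 - 6*V² (D(I, V) = -6*(V*V + 1) = -6*(V² + 1) = -6*(1 + V²) = -6 - 6*V²)
501*D(q(-4, 3)², -13) + 77 = 501*(-6 - 6*(-13)²) + 77 = 501*(-6 - 6*169) + 77 = 501*(-6 - 1014) + 77 = 501*(-1020) + 77 = -511020 + 77 = -510943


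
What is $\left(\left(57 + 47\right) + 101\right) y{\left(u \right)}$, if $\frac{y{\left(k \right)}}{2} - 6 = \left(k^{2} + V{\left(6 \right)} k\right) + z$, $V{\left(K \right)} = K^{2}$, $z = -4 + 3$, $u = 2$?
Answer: $33210$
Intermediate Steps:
$z = -1$
$y{\left(k \right)} = 10 + 2 k^{2} + 72 k$ ($y{\left(k \right)} = 12 + 2 \left(\left(k^{2} + 6^{2} k\right) - 1\right) = 12 + 2 \left(\left(k^{2} + 36 k\right) - 1\right) = 12 + 2 \left(-1 + k^{2} + 36 k\right) = 12 + \left(-2 + 2 k^{2} + 72 k\right) = 10 + 2 k^{2} + 72 k$)
$\left(\left(57 + 47\right) + 101\right) y{\left(u \right)} = \left(\left(57 + 47\right) + 101\right) \left(10 + 2 \cdot 2^{2} + 72 \cdot 2\right) = \left(104 + 101\right) \left(10 + 2 \cdot 4 + 144\right) = 205 \left(10 + 8 + 144\right) = 205 \cdot 162 = 33210$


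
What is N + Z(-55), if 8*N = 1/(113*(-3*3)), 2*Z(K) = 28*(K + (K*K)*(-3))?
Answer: -1039943521/8136 ≈ -1.2782e+5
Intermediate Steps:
Z(K) = -42*K**2 + 14*K (Z(K) = (28*(K + (K*K)*(-3)))/2 = (28*(K + K**2*(-3)))/2 = (28*(K - 3*K**2))/2 = (-84*K**2 + 28*K)/2 = -42*K**2 + 14*K)
N = -1/8136 (N = 1/(8*((113*(-3*3)))) = 1/(8*((113*(-9)))) = (1/8)/(-1017) = (1/8)*(-1/1017) = -1/8136 ≈ -0.00012291)
N + Z(-55) = -1/8136 + 14*(-55)*(1 - 3*(-55)) = -1/8136 + 14*(-55)*(1 + 165) = -1/8136 + 14*(-55)*166 = -1/8136 - 127820 = -1039943521/8136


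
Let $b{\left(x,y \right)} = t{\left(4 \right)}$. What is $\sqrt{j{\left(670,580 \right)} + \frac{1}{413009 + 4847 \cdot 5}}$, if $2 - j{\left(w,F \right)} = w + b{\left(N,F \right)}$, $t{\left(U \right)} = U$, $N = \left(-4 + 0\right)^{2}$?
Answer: $\frac{i \sqrt{32118628900737}}{218622} \approx 25.923 i$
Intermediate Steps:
$N = 16$ ($N = \left(-4\right)^{2} = 16$)
$b{\left(x,y \right)} = 4$
$j{\left(w,F \right)} = -2 - w$ ($j{\left(w,F \right)} = 2 - \left(w + 4\right) = 2 - \left(4 + w\right) = -2 - w$)
$\sqrt{j{\left(670,580 \right)} + \frac{1}{413009 + 4847 \cdot 5}} = \sqrt{\left(-2 - 670\right) + \frac{1}{413009 + 4847 \cdot 5}} = \sqrt{\left(-2 - 670\right) + \frac{1}{413009 + 24235}} = \sqrt{-672 + \frac{1}{437244}} = \sqrt{- \frac{293827967}{437244}} = \frac{i \sqrt{32118628900737}}{218622}$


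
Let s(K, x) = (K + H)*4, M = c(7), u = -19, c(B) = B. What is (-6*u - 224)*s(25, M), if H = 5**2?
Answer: -22000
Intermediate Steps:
M = 7
H = 25
s(K, x) = 100 + 4*K (s(K, x) = (K + 25)*4 = (25 + K)*4 = 100 + 4*K)
(-6*u - 224)*s(25, M) = (-6*(-19) - 224)*(100 + 4*25) = (114 - 224)*(100 + 100) = -110*200 = -22000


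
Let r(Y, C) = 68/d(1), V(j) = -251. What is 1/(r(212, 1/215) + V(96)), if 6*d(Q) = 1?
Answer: 1/157 ≈ 0.0063694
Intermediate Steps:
d(Q) = 1/6 (d(Q) = (1/6)*1 = 1/6)
r(Y, C) = 408 (r(Y, C) = 68/(1/6) = 68*6 = 408)
1/(r(212, 1/215) + V(96)) = 1/(408 - 251) = 1/157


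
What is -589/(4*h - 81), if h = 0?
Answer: 589/81 ≈ 7.2716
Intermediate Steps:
-589/(4*h - 81) = -589/(4*0 - 81) = -589/(0 - 81) = -589/(-81) = -589*(-1/81) = 589/81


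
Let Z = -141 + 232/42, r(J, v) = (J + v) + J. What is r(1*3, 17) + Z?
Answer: -2362/21 ≈ -112.48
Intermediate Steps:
r(J, v) = v + 2*J
Z = -2845/21 (Z = -141 + 232*(1/42) = -141 + 116/21 = -2845/21 ≈ -135.48)
r(1*3, 17) + Z = (17 + 2*(1*3)) - 2845/21 = (17 + 2*3) - 2845/21 = (17 + 6) - 2845/21 = 23 - 2845/21 = -2362/21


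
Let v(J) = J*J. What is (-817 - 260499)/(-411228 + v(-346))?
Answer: 65329/72878 ≈ 0.89642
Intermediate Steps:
v(J) = J**2
(-817 - 260499)/(-411228 + v(-346)) = (-817 - 260499)/(-411228 + (-346)**2) = -261316/(-411228 + 119716) = -261316/(-291512) = -261316*(-1/291512) = 65329/72878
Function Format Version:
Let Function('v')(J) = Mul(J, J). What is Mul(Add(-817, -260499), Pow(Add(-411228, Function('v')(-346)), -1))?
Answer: Rational(65329, 72878) ≈ 0.89642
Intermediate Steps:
Function('v')(J) = Pow(J, 2)
Mul(Add(-817, -260499), Pow(Add(-411228, Function('v')(-346)), -1)) = Mul(Add(-817, -260499), Pow(Add(-411228, Pow(-346, 2)), -1)) = Mul(-261316, Pow(Add(-411228, 119716), -1)) = Mul(-261316, Pow(-291512, -1)) = Mul(-261316, Rational(-1, 291512)) = Rational(65329, 72878)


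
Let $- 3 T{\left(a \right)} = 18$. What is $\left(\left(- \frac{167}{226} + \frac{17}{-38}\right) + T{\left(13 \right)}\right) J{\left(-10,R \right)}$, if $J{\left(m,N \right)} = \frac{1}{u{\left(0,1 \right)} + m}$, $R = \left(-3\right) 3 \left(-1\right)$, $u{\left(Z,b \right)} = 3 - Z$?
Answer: $\frac{15429}{15029} \approx 1.0266$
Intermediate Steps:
$T{\left(a \right)} = -6$ ($T{\left(a \right)} = \left(- \frac{1}{3}\right) 18 = -6$)
$R = 9$ ($R = \left(-9\right) \left(-1\right) = 9$)
$J{\left(m,N \right)} = \frac{1}{3 + m}$ ($J{\left(m,N \right)} = \frac{1}{\left(3 - 0\right) + m} = \frac{1}{\left(3 + 0\right) + m} = \frac{1}{3 + m}$)
$\left(\left(- \frac{167}{226} + \frac{17}{-38}\right) + T{\left(13 \right)}\right) J{\left(-10,R \right)} = \frac{\left(- \frac{167}{226} + \frac{17}{-38}\right) - 6}{3 - 10} = \frac{\left(\left(-167\right) \frac{1}{226} + 17 \left(- \frac{1}{38}\right)\right) - 6}{-7} = \left(\left(- \frac{167}{226} - \frac{17}{38}\right) - 6\right) \left(- \frac{1}{7}\right) = \left(- \frac{2547}{2147} - 6\right) \left(- \frac{1}{7}\right) = \left(- \frac{15429}{2147}\right) \left(- \frac{1}{7}\right) = \frac{15429}{15029}$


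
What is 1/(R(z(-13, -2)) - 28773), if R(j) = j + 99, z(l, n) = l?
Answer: -1/28687 ≈ -3.4859e-5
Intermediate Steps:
R(j) = 99 + j
1/(R(z(-13, -2)) - 28773) = 1/((99 - 13) - 28773) = 1/(86 - 28773) = 1/(-28687) = -1/28687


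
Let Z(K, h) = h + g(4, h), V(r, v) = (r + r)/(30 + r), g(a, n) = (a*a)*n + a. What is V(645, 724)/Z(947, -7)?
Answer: -86/5175 ≈ -0.016618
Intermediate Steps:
g(a, n) = a + n*a² (g(a, n) = a²*n + a = n*a² + a = a + n*a²)
V(r, v) = 2*r/(30 + r) (V(r, v) = (2*r)/(30 + r) = 2*r/(30 + r))
Z(K, h) = 4 + 17*h (Z(K, h) = h + 4*(1 + 4*h) = h + (4 + 16*h) = 4 + 17*h)
V(645, 724)/Z(947, -7) = (2*645/(30 + 645))/(4 + 17*(-7)) = (2*645/675)/(4 - 119) = (2*645*(1/675))/(-115) = (86/45)*(-1/115) = -86/5175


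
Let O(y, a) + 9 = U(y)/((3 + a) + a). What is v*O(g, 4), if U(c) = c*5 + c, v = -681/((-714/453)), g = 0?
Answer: -925479/238 ≈ -3888.6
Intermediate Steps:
v = 102831/238 (v = -681/((-714*1/453)) = -681/(-238/151) = -681*(-151/238) = 102831/238 ≈ 432.06)
U(c) = 6*c (U(c) = 5*c + c = 6*c)
O(y, a) = -9 + 6*y/(3 + 2*a) (O(y, a) = -9 + (6*y)/((3 + a) + a) = -9 + (6*y)/(3 + 2*a) = -9 + 6*y/(3 + 2*a))
v*O(g, 4) = 102831*(3*(-9 - 6*4 + 2*0)/(3 + 2*4))/238 = 102831*(3*(-9 - 24 + 0)/(3 + 8))/238 = 102831*(3*(-33)/11)/238 = 102831*(3*(1/11)*(-33))/238 = (102831/238)*(-9) = -925479/238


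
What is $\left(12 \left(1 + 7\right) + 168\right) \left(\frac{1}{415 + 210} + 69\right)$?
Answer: $\frac{11385264}{625} \approx 18216.0$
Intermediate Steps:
$\left(12 \left(1 + 7\right) + 168\right) \left(\frac{1}{415 + 210} + 69\right) = \left(12 \cdot 8 + 168\right) \left(\frac{1}{625} + 69\right) = \left(96 + 168\right) \left(\frac{1}{625} + 69\right) = 264 \cdot \frac{43126}{625} = \frac{11385264}{625}$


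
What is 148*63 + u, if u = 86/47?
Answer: 438314/47 ≈ 9325.8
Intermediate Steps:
u = 86/47 (u = 86*(1/47) = 86/47 ≈ 1.8298)
148*63 + u = 148*63 + 86/47 = 9324 + 86/47 = 438314/47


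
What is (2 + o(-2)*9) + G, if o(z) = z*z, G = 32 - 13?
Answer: 57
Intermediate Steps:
G = 19
o(z) = z²
(2 + o(-2)*9) + G = (2 + (-2)²*9) + 19 = (2 + 4*9) + 19 = (2 + 36) + 19 = 38 + 19 = 57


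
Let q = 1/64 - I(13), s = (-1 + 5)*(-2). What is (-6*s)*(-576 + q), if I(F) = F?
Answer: -113085/4 ≈ -28271.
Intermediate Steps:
s = -8 (s = 4*(-2) = -8)
q = -831/64 (q = 1/64 - 1*13 = 1/64 - 13 = -831/64 ≈ -12.984)
(-6*s)*(-576 + q) = (-6*(-8))*(-576 - 831/64) = 48*(-37695/64) = -113085/4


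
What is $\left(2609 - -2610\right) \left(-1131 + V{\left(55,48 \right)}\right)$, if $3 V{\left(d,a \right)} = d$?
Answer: $- \frac{17421022}{3} \approx -5.807 \cdot 10^{6}$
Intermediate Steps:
$V{\left(d,a \right)} = \frac{d}{3}$
$\left(2609 - -2610\right) \left(-1131 + V{\left(55,48 \right)}\right) = \left(2609 - -2610\right) \left(-1131 + \frac{1}{3} \cdot 55\right) = \left(2609 + 2610\right) \left(-1131 + \frac{55}{3}\right) = 5219 \left(- \frac{3338}{3}\right) = - \frac{17421022}{3}$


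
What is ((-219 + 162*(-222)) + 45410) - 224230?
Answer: -215003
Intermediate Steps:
((-219 + 162*(-222)) + 45410) - 224230 = ((-219 - 35964) + 45410) - 224230 = (-36183 + 45410) - 224230 = 9227 - 224230 = -215003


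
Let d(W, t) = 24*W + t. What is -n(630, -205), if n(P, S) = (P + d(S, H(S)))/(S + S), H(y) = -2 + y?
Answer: -4497/410 ≈ -10.968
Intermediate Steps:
d(W, t) = t + 24*W
n(P, S) = (-2 + P + 25*S)/(2*S) (n(P, S) = (P + ((-2 + S) + 24*S))/(S + S) = (P + (-2 + 25*S))/((2*S)) = (-2 + P + 25*S)*(1/(2*S)) = (-2 + P + 25*S)/(2*S))
-n(630, -205) = -(-2 + 630 + 25*(-205))/(2*(-205)) = -(-1)*(-2 + 630 - 5125)/(2*205) = -(-1)*(-4497)/(2*205) = -1*4497/410 = -4497/410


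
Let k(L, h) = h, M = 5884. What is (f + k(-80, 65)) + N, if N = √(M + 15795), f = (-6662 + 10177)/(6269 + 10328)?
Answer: 1082320/16597 + √21679 ≈ 212.45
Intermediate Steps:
f = 3515/16597 ≈ 0.21179
N = √21679 (N = √(5884 + 15795) = √21679 ≈ 147.24)
(f + k(-80, 65)) + N = (3515/16597 + 65) + √21679 = 1082320/16597 + √21679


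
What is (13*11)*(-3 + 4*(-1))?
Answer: -1001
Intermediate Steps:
(13*11)*(-3 + 4*(-1)) = 143*(-3 - 4) = 143*(-7) = -1001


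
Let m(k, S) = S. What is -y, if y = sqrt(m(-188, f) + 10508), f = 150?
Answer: -73*sqrt(2) ≈ -103.24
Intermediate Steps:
y = 73*sqrt(2) (y = sqrt(150 + 10508) = sqrt(10658) = 73*sqrt(2) ≈ 103.24)
-y = -73*sqrt(2)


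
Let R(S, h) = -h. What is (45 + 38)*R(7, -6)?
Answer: 498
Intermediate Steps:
(45 + 38)*R(7, -6) = (45 + 38)*(-1*(-6)) = 83*6 = 498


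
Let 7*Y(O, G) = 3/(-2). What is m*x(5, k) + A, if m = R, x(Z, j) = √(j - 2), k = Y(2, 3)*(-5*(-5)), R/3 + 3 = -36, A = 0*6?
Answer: -117*I*√1442/14 ≈ -317.35*I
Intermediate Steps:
Y(O, G) = -3/14 (Y(O, G) = (3/(-2))/7 = (3*(-½))/7 = (⅐)*(-3/2) = -3/14)
A = 0
R = -117 (R = -9 + 3*(-36) = -9 - 108 = -117)
k = -75/14 (k = -(-15)*(-5)/14 = -3/14*25 = -75/14 ≈ -5.3571)
x(Z, j) = √(-2 + j)
m = -117
m*x(5, k) + A = -117*√(-2 - 75/14) + 0 = -117*I*√1442/14 + 0 = -117*I*√1442/14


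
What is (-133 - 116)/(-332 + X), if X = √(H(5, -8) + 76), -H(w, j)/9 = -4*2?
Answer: 6889/9173 + 83*√37/18346 ≈ 0.77853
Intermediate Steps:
H(w, j) = 72 (H(w, j) = -(-36)*2 = -9*(-8) = 72)
X = 2*√37 (X = √(72 + 76) = √148 = 2*√37 ≈ 12.166)
(-133 - 116)/(-332 + X) = (-133 - 116)/(-332 + 2*√37) = -249/(-332 + 2*√37)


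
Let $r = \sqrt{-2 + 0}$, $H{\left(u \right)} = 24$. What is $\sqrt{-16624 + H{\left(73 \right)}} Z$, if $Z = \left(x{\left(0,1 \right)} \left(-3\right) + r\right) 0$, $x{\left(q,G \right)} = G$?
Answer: $0$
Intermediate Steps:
$r = i \sqrt{2}$ ($r = \sqrt{-2} = i \sqrt{2} \approx 1.4142 i$)
$Z = 0$ ($Z = \left(1 \left(-3\right) + i \sqrt{2}\right) 0 = \left(-3 + i \sqrt{2}\right) 0 = 0$)
$\sqrt{-16624 + H{\left(73 \right)}} Z = \sqrt{-16624 + 24} \cdot 0 = \sqrt{-16600} \cdot 0 = 10 i \sqrt{166} \cdot 0 = 0$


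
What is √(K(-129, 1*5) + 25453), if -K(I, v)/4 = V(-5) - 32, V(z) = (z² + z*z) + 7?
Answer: 9*√313 ≈ 159.23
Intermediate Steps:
V(z) = 7 + 2*z² (V(z) = (z² + z²) + 7 = 2*z² + 7 = 7 + 2*z²)
K(I, v) = -100 (K(I, v) = -4*((7 + 2*(-5)²) - 32) = -4*((7 + 2*25) - 32) = -4*((7 + 50) - 32) = -4*(57 - 32) = -4*25 = -100)
√(K(-129, 1*5) + 25453) = √(-100 + 25453) = √25353 = 9*√313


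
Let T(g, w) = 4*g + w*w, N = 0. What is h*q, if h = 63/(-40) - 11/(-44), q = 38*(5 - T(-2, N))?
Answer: -13091/20 ≈ -654.55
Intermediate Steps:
T(g, w) = w² + 4*g (T(g, w) = 4*g + w² = w² + 4*g)
q = 494 (q = 38*(5 - (0² + 4*(-2))) = 38*(5 - (0 - 8)) = 38*(5 - 1*(-8)) = 38*(5 + 8) = 38*13 = 494)
h = -53/40 (h = 63*(-1/40) - 11*(-1/44) = -63/40 + ¼ = -53/40 ≈ -1.3250)
h*q = -53/40*494 = -13091/20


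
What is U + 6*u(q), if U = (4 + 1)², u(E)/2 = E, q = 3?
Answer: 61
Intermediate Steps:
u(E) = 2*E
U = 25 (U = 5² = 25)
U + 6*u(q) = 25 + 6*(2*3) = 25 + 6*6 = 25 + 36 = 61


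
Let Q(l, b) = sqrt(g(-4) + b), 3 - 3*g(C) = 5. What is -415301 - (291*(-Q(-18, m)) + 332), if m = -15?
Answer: -415633 + 97*I*sqrt(141) ≈ -4.1563e+5 + 1151.8*I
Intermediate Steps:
g(C) = -2/3 (g(C) = 1 - 1/3*5 = 1 - 5/3 = -2/3)
Q(l, b) = sqrt(-2/3 + b)
-415301 - (291*(-Q(-18, m)) + 332) = -415301 - (291*(-sqrt(-6 + 9*(-15))/3) + 332) = -415301 - (291*(-sqrt(-6 - 135)/3) + 332) = -415301 - (291*(-sqrt(-141)/3) + 332) = -415301 - (291*(-I*sqrt(141)/3) + 332) = -415301 - (-97*I*sqrt(141) + 332) = -415301 - (332 - 97*I*sqrt(141)) = -415301 + (-332 + 97*I*sqrt(141)) = -415633 + 97*I*sqrt(141)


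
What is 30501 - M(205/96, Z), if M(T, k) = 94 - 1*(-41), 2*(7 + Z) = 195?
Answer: 30366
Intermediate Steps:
Z = 181/2 (Z = -7 + (½)*195 = -7 + 195/2 = 181/2 ≈ 90.500)
M(T, k) = 135 (M(T, k) = 94 + 41 = 135)
30501 - M(205/96, Z) = 30501 - 1*135 = 30501 - 135 = 30366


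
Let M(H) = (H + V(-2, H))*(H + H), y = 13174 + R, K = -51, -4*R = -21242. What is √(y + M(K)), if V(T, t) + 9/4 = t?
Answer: √29118 ≈ 170.64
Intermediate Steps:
R = 10621/2 (R = -¼*(-21242) = 10621/2 ≈ 5310.5)
V(T, t) = -9/4 + t
y = 36969/2 (y = 13174 + 10621/2 = 36969/2 ≈ 18485.)
M(H) = 2*H*(-9/4 + 2*H) (M(H) = (H + (-9/4 + H))*(H + H) = (-9/4 + 2*H)*(2*H) = 2*H*(-9/4 + 2*H))
√(y + M(K)) = √(36969/2 + (½)*(-51)*(-9 + 8*(-51))) = √(36969/2 + (½)*(-51)*(-9 - 408)) = √(36969/2 + (½)*(-51)*(-417)) = √(36969/2 + 21267/2) = √29118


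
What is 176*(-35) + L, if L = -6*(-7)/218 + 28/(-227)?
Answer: -152415165/24743 ≈ -6159.9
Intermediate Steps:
L = 1715/24743 (L = 42*(1/218) + 28*(-1/227) = 21/109 - 28/227 = 1715/24743 ≈ 0.069313)
176*(-35) + L = 176*(-35) + 1715/24743 = -6160 + 1715/24743 = -152415165/24743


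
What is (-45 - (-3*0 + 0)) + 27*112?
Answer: 2979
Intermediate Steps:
(-45 - (-3*0 + 0)) + 27*112 = (-45 - (0 + 0)) + 3024 = (-45 - 1*0) + 3024 = (-45 + 0) + 3024 = -45 + 3024 = 2979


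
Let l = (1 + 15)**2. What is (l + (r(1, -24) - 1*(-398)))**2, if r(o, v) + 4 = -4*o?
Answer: 417316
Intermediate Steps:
r(o, v) = -4 - 4*o
l = 256 (l = 16**2 = 256)
(l + (r(1, -24) - 1*(-398)))**2 = (256 + ((-4 - 4*1) - 1*(-398)))**2 = (256 + ((-4 - 4) + 398))**2 = (256 + (-8 + 398))**2 = (256 + 390)**2 = 646**2 = 417316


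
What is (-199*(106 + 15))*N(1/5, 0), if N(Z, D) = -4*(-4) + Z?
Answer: -1950399/5 ≈ -3.9008e+5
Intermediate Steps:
N(Z, D) = 16 + Z
(-199*(106 + 15))*N(1/5, 0) = (-199*(106 + 15))*(16 + 1/5) = (-199*121)*(16 + ⅕) = -24079*81/5 = -1950399/5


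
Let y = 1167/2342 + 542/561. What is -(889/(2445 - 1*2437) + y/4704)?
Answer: -686799635035/6180406848 ≈ -111.13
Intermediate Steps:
y = 1924051/1313862 (y = 1167*(1/2342) + 542*(1/561) = 1167/2342 + 542/561 = 1924051/1313862 ≈ 1.4644)
-(889/(2445 - 1*2437) + y/4704) = -(889/(2445 - 1*2437) + (1924051/1313862)/4704) = -(889/(2445 - 2437) + (1924051/1313862)*(1/4704)) = -(889/8 + 1924051/6180406848) = -1*686799635035/6180406848 = -686799635035/6180406848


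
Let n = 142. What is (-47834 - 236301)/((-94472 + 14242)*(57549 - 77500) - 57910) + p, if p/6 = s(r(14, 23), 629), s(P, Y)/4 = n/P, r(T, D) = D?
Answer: 1090975027891/7362809772 ≈ 148.17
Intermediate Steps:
s(P, Y) = 568/P (s(P, Y) = 4*(142/P) = 568/P)
p = 3408/23 (p = 6*(568/23) = 3408/23 ≈ 148.17)
(-47834 - 236301)/((-94472 + 14242)*(57549 - 77500) - 57910) + p = (-47834 - 236301)/((-94472 + 14242)*(57549 - 77500) - 57910) + 3408/23 = -284135/(-80230*(-19951) - 57910) + 3408/23 = -284135/(1600668730 - 57910) + 3408/23 = -284135/1600610820 + 3408/23 = -284135*1/1600610820 + 3408/23 = -56827/320122164 + 3408/23 = 1090975027891/7362809772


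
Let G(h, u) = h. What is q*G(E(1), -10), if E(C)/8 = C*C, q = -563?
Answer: -4504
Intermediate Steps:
E(C) = 8*C² (E(C) = 8*(C*C) = 8*C²)
q*G(E(1), -10) = -4504*1² = -4504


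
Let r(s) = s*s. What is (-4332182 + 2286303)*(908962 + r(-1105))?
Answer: -4357695673573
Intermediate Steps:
r(s) = s**2
(-4332182 + 2286303)*(908962 + r(-1105)) = (-4332182 + 2286303)*(908962 + (-1105)**2) = -2045879*(908962 + 1221025) = -2045879*2129987 = -4357695673573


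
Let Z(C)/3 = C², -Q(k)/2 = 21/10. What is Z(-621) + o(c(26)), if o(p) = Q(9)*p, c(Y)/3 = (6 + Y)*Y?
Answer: 5732199/5 ≈ 1.1464e+6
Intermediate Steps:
Q(k) = -21/5 (Q(k) = -42/10 = -2*21/10 = -21/5)
Z(C) = 3*C²
c(Y) = 3*Y*(6 + Y) (c(Y) = 3*((6 + Y)*Y) = 3*(Y*(6 + Y)) = 3*Y*(6 + Y))
o(p) = -21*p/5
Z(-621) + o(c(26)) = 3*(-621)² - 63*26*(6 + 26)/5 = 3*385641 - 63*26*32/5 = 1156923 - 21/5*2496 = 1156923 - 52416/5 = 5732199/5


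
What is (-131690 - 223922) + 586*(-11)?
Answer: -362058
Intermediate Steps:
(-131690 - 223922) + 586*(-11) = -355612 - 6446 = -362058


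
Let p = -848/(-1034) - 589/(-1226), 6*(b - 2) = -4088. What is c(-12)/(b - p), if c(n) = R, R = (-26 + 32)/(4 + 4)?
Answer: -2852289/2588486014 ≈ -0.0011019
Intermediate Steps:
b = -2038/3 (b = 2 + (⅙)*(-4088) = 2 - 2044/3 = -2038/3 ≈ -679.33)
p = 824337/633842 (p = -848*(-1/1034) - 589*(-1/1226) = 424/517 + 589/1226 = 824337/633842 ≈ 1.3005)
R = ¾ (R = 6/8 = 6*(⅛) = ¾ ≈ 0.75000)
c(n) = ¾
c(-12)/(b - p) = 3/(4*(-2038/3 - 1*824337/633842)) = 3/(4*(-2038/3 - 824337/633842)) = 3/(4*(-1294243007/1901526)) = (¾)*(-1901526/1294243007) = -2852289/2588486014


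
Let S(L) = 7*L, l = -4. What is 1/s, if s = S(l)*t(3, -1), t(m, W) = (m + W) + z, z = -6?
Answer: 1/112 ≈ 0.0089286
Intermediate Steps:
t(m, W) = -6 + W + m (t(m, W) = (m + W) - 6 = (W + m) - 6 = -6 + W + m)
s = 112 (s = (7*(-4))*(-6 - 1 + 3) = -28*(-4) = 112)
1/s = 1/112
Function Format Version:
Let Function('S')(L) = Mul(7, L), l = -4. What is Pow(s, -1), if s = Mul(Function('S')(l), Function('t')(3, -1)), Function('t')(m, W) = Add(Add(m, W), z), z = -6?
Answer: Rational(1, 112) ≈ 0.0089286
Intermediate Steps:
Function('t')(m, W) = Add(-6, W, m) (Function('t')(m, W) = Add(Add(m, W), -6) = Add(Add(W, m), -6) = Add(-6, W, m))
s = 112 (s = Mul(Mul(7, -4), Add(-6, -1, 3)) = Mul(-28, -4) = 112)
Pow(s, -1) = Pow(112, -1) = Rational(1, 112)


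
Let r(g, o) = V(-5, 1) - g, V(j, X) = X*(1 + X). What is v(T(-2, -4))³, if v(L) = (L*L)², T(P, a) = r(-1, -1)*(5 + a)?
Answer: 531441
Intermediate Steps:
r(g, o) = 2 - g (r(g, o) = 1*(1 + 1) - g = 1*2 - g = 2 - g)
T(P, a) = 15 + 3*a (T(P, a) = (2 - 1*(-1))*(5 + a) = (2 + 1)*(5 + a) = 3*(5 + a) = 15 + 3*a)
v(L) = L⁴ (v(L) = (L²)² = L⁴)
v(T(-2, -4))³ = ((15 + 3*(-4))⁴)³ = ((15 - 12)⁴)³ = (3⁴)³ = 81³ = 531441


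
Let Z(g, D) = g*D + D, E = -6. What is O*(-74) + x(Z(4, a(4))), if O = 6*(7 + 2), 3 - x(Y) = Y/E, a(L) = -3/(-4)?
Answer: -31939/8 ≈ -3992.4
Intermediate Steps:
a(L) = 3/4 (a(L) = -3*(-1/4) = 3/4)
Z(g, D) = D + D*g (Z(g, D) = D*g + D = D + D*g)
x(Y) = 3 + Y/6 (x(Y) = 3 - Y/(-6) = 3 - Y*(-1)/6 = 3 - (-1)*Y/6 = 3 + Y/6)
O = 54 (O = 6*9 = 54)
O*(-74) + x(Z(4, a(4))) = 54*(-74) + (3 + (3*(1 + 4)/4)/6) = -3996 + (3 + ((3/4)*5)/6) = -3996 + (3 + (1/6)*(15/4)) = -3996 + (3 + 5/8) = -3996 + 29/8 = -31939/8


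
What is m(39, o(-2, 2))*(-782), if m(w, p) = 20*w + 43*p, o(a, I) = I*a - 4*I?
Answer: -206448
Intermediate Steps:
o(a, I) = -4*I + I*a
m(39, o(-2, 2))*(-782) = (20*39 + 43*(2*(-4 - 2)))*(-782) = (780 + 43*(2*(-6)))*(-782) = (780 + 43*(-12))*(-782) = (780 - 516)*(-782) = 264*(-782) = -206448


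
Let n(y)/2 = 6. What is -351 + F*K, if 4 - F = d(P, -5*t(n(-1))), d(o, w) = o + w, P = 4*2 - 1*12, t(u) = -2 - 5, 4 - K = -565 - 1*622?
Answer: -32508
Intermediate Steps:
n(y) = 12 (n(y) = 2*6 = 12)
K = 1191 (K = 4 - (-565 - 1*622) = 4 - (-565 - 622) = 4 - 1*(-1187) = 4 + 1187 = 1191)
t(u) = -7
P = -4 (P = 8 - 12 = -4)
F = -27 (F = 4 - (-4 - 5*(-7)) = 4 - (-4 + 35) = 4 - 1*31 = 4 - 31 = -27)
-351 + F*K = -351 - 27*1191 = -351 - 32157 = -32508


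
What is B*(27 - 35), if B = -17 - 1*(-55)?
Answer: -304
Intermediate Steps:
B = 38 (B = -17 + 55 = 38)
B*(27 - 35) = 38*(27 - 35) = 38*(-8) = -304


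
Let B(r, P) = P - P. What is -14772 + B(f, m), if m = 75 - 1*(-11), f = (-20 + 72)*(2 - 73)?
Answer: -14772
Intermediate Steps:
f = -3692 (f = 52*(-71) = -3692)
m = 86 (m = 75 + 11 = 86)
B(r, P) = 0
-14772 + B(f, m) = -14772 + 0 = -14772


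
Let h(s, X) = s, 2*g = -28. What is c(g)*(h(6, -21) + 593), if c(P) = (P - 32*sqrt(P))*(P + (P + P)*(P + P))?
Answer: -6457220 - 14759360*I*sqrt(14) ≈ -6.4572e+6 - 5.5224e+7*I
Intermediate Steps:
g = -14 (g = (1/2)*(-28) = -14)
c(P) = (P - 32*sqrt(P))*(P + 4*P**2) (c(P) = (P - 32*sqrt(P))*(P + (2*P)*(2*P)) = (P - 32*sqrt(P))*(P + 4*P**2))
c(g)*(h(6, -21) + 593) = ((-14)**2 - 25088*I*sqrt(14) - (-448)*I*sqrt(14) + 4*(-14)**3)*(6 + 593) = (196 - 25088*I*sqrt(14) - (-448)*I*sqrt(14) + 4*(-2744))*599 = (196 - 25088*I*sqrt(14) + 448*I*sqrt(14) - 10976)*599 = (-10780 - 24640*I*sqrt(14))*599 = -6457220 - 14759360*I*sqrt(14)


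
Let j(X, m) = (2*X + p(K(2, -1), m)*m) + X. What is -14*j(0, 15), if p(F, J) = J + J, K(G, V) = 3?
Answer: -6300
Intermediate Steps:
p(F, J) = 2*J
j(X, m) = 2*m² + 3*X (j(X, m) = (2*X + (2*m)*m) + X = (2*X + 2*m²) + X = 2*m² + 3*X)
-14*j(0, 15) = -14*(2*15² + 3*0) = -14*(2*225 + 0) = -14*(450 + 0) = -14*450 = -6300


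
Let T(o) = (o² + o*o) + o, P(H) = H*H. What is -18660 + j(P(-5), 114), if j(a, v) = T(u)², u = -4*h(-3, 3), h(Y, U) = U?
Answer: 57516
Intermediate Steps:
P(H) = H²
u = -12 (u = -4*3 = -12)
T(o) = o + 2*o² (T(o) = (o² + o²) + o = 2*o² + o = o + 2*o²)
j(a, v) = 76176 (j(a, v) = (-12*(1 + 2*(-12)))² = (-12*(1 - 24))² = (-12*(-23))² = 276² = 76176)
-18660 + j(P(-5), 114) = -18660 + 76176 = 57516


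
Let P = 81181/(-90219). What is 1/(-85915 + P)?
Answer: -90219/7751246566 ≈ -1.1639e-5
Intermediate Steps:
P = -81181/90219 (P = 81181*(-1/90219) = -81181/90219 ≈ -0.89982)
1/(-85915 + P) = 1/(-85915 - 81181/90219) = 1/(-7751246566/90219) = -90219/7751246566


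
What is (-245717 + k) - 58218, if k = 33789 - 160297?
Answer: -430443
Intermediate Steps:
k = -126508
(-245717 + k) - 58218 = (-245717 - 126508) - 58218 = -372225 - 58218 = -430443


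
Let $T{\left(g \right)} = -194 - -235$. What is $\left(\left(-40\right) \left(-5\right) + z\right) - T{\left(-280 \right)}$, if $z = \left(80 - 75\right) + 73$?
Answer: $237$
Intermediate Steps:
$z = 78$ ($z = 5 + 73 = 78$)
$T{\left(g \right)} = 41$ ($T{\left(g \right)} = -194 + 235 = 41$)
$\left(\left(-40\right) \left(-5\right) + z\right) - T{\left(-280 \right)} = \left(\left(-40\right) \left(-5\right) + 78\right) - 41 = \left(200 + 78\right) - 41 = 278 - 41 = 237$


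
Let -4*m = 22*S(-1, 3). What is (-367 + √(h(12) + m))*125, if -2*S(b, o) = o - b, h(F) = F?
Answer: -45875 + 125*√23 ≈ -45276.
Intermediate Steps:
S(b, o) = b/2 - o/2 (S(b, o) = -(o - b)/2 = b/2 - o/2)
m = 11 (m = -11*((½)*(-1) - ½*3)/2 = -11*(-½ - 3/2)/2 = -11*(-2)/2 = -¼*(-44) = 11)
(-367 + √(h(12) + m))*125 = (-367 + √(12 + 11))*125 = (-367 + √23)*125 = -45875 + 125*√23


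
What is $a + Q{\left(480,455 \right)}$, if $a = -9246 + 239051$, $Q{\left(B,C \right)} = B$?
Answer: $230285$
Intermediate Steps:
$a = 229805$
$a + Q{\left(480,455 \right)} = 229805 + 480 = 230285$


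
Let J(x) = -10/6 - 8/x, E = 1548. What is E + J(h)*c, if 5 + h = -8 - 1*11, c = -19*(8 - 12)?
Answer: 4340/3 ≈ 1446.7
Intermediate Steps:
c = 76 (c = -19*(-4) = 76)
h = -24 (h = -5 + (-8 - 1*11) = -5 + (-8 - 11) = -5 - 19 = -24)
J(x) = -5/3 - 8/x (J(x) = -10*⅙ - 8/x = -5/3 - 8/x)
E + J(h)*c = 1548 + (-5/3 - 8/(-24))*76 = 1548 + (-5/3 - 8*(-1/24))*76 = 1548 + (-5/3 + ⅓)*76 = 1548 - 4/3*76 = 1548 - 304/3 = 4340/3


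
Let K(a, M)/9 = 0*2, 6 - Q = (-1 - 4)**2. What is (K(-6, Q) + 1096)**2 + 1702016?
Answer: 2903232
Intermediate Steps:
Q = -19 (Q = 6 - (-1 - 4)**2 = 6 - 1*(-5)**2 = 6 - 1*25 = 6 - 25 = -19)
K(a, M) = 0 (K(a, M) = 9*(0*2) = 9*0 = 0)
(K(-6, Q) + 1096)**2 + 1702016 = (0 + 1096)**2 + 1702016 = 1096**2 + 1702016 = 1201216 + 1702016 = 2903232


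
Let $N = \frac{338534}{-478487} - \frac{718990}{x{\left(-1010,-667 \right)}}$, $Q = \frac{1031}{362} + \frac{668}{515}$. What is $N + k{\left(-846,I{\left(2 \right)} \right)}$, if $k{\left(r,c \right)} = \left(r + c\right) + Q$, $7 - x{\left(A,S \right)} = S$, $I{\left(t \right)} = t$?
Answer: $- \frac{57337378711460431}{30061859685170} \approx -1907.3$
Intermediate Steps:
$x{\left(A,S \right)} = 7 - S$
$Q = \frac{772781}{186430}$ ($Q = 1031 \cdot \frac{1}{362} + 668 \cdot \frac{1}{515} = \frac{1031}{362} + \frac{668}{515} = \frac{772781}{186430} \approx 4.1452$)
$k{\left(r,c \right)} = \frac{772781}{186430} + c + r$ ($k{\left(r,c \right)} = \left(r + c\right) + \frac{772781}{186430} = \left(c + r\right) + \frac{772781}{186430} = \frac{772781}{186430} + c + r$)
$N = - \frac{172127770023}{161250119}$ ($N = \frac{338534}{-478487} - \frac{718990}{7 - -667} = 338534 \left(- \frac{1}{478487}\right) - \frac{718990}{7 + 667} = - \frac{338534}{478487} - \frac{718990}{674} = - \frac{338534}{478487} - \frac{359495}{337} = - \frac{172127770023}{161250119} \approx -1067.5$)
$N + k{\left(-846,I{\left(2 \right)} \right)} = - \frac{172127770023}{161250119} + \left(\frac{772781}{186430} + 2 - 846\right) = - \frac{172127770023}{161250119} - \frac{156574139}{186430} = - \frac{57337378711460431}{30061859685170}$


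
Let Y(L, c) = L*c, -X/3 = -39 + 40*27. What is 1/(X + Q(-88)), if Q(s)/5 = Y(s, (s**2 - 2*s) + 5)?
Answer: -1/3490123 ≈ -2.8652e-7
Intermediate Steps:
X = -3123 (X = -3*(-39 + 40*27) = -3*(-39 + 1080) = -3*1041 = -3123)
Q(s) = 5*s*(5 + s**2 - 2*s) (Q(s) = 5*(s*((s**2 - 2*s) + 5)) = 5*(s*(5 + s**2 - 2*s)) = 5*s*(5 + s**2 - 2*s))
1/(X + Q(-88)) = 1/(-3123 + 5*(-88)*(5 + (-88)**2 - 2*(-88))) = 1/(-3123 + 5*(-88)*(5 + 7744 + 176)) = 1/(-3123 + 5*(-88)*7925) = 1/(-3123 - 3487000) = 1/(-3490123) = -1/3490123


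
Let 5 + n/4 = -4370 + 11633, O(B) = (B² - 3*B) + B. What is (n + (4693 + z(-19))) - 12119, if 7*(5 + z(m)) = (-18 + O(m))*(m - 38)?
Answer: 129490/7 ≈ 18499.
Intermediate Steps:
O(B) = B² - 2*B
n = 29032 (n = -20 + 4*(-4370 + 11633) = -20 + 4*7263 = -20 + 29052 = 29032)
z(m) = -5 + (-38 + m)*(-18 + m*(-2 + m))/7 (z(m) = -5 + ((-18 + m*(-2 + m))*(m - 38))/7 = -5 + ((-18 + m*(-2 + m))*(-38 + m))/7 = -5 + ((-38 + m)*(-18 + m*(-2 + m)))/7 = -5 + (-38 + m)*(-18 + m*(-2 + m))/7)
(n + (4693 + z(-19))) - 12119 = (29032 + (4693 + (649/7 - 40/7*(-19)² + (⅐)*(-19)³ + (58/7)*(-19)))) - 12119 = (29032 + (4693 + (649/7 - 40/7*361 + (⅐)*(-6859) - 1102/7))) - 12119 = (29032 + (4693 + (649/7 - 14440/7 - 6859/7 - 1102/7))) - 12119 = (29032 + (4693 - 21752/7)) - 12119 = (29032 + 11099/7) - 12119 = 214323/7 - 12119 = 129490/7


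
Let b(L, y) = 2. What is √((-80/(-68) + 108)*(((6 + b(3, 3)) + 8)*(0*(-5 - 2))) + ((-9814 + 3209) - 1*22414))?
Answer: I*√29019 ≈ 170.35*I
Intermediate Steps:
√((-80/(-68) + 108)*(((6 + b(3, 3)) + 8)*(0*(-5 - 2))) + ((-9814 + 3209) - 1*22414)) = √((-80/(-68) + 108)*(((6 + 2) + 8)*(0*(-5 - 2))) + ((-9814 + 3209) - 1*22414)) = √((-80*(-1/68) + 108)*((8 + 8)*(0*(-7))) + (-6605 - 22414)) = √((20/17 + 108)*(16*0) - 29019) = √((1856/17)*0 - 29019) = √(0 - 29019) = √(-29019) = I*√29019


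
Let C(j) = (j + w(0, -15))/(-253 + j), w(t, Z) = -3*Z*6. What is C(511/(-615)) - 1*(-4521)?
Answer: 705589687/156106 ≈ 4519.9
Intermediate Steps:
w(t, Z) = -18*Z
C(j) = (270 + j)/(-253 + j) (C(j) = (j - 18*(-15))/(-253 + j) = (j + 270)/(-253 + j) = (270 + j)/(-253 + j))
C(511/(-615)) - 1*(-4521) = (270 + 511/(-615))/(-253 + 511/(-615)) - 1*(-4521) = (270 + 511*(-1/615))/(-253 + 511*(-1/615)) + 4521 = (270 - 511/615)/(-253 - 511/615) + 4521 = (165539/615)/(-156106/615) + 4521 = -615/156106*165539/615 + 4521 = -165539/156106 + 4521 = 705589687/156106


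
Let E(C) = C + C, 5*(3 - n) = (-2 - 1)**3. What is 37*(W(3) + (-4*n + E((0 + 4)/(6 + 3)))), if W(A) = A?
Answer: -49469/45 ≈ -1099.3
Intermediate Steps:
n = 42/5 (n = 3 - (-2 - 1)**3/5 = 3 - 1/5*(-3)**3 = 3 - 1/5*(-27) = 3 + 27/5 = 42/5 ≈ 8.4000)
E(C) = 2*C
37*(W(3) + (-4*n + E((0 + 4)/(6 + 3)))) = 37*(3 + (-4*42/5 + 2*((0 + 4)/(6 + 3)))) = 37*(3 + (-168/5 + 2*(4/9))) = 37*(3 + (-168/5 + 8/9)) = 37*(3 - 1472/45) = 37*(-1337/45) = -49469/45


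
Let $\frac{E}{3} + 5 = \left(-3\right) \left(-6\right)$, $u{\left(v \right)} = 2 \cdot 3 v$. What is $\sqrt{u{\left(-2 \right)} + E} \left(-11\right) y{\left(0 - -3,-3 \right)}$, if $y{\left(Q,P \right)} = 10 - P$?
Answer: $- 429 \sqrt{3} \approx -743.05$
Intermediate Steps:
$u{\left(v \right)} = 6 v$
$E = 39$ ($E = -15 + 3 \left(\left(-3\right) \left(-6\right)\right) = -15 + 3 \cdot 18 = -15 + 54 = 39$)
$\sqrt{u{\left(-2 \right)} + E} \left(-11\right) y{\left(0 - -3,-3 \right)} = \sqrt{6 \left(-2\right) + 39} \left(-11\right) \left(10 - -3\right) = \sqrt{-12 + 39} \left(-11\right) \left(10 + 3\right) = \sqrt{27} \left(-11\right) 13 = 3 \sqrt{3} \left(-11\right) 13 = - 33 \sqrt{3} \cdot 13 = - 429 \sqrt{3}$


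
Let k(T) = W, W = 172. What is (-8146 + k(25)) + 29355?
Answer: 21381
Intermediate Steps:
k(T) = 172
(-8146 + k(25)) + 29355 = (-8146 + 172) + 29355 = -7974 + 29355 = 21381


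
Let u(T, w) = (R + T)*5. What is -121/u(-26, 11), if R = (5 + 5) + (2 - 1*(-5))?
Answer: 121/45 ≈ 2.6889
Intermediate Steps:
R = 17 (R = 10 + (2 + 5) = 10 + 7 = 17)
u(T, w) = 85 + 5*T (u(T, w) = (17 + T)*5 = 85 + 5*T)
-121/u(-26, 11) = -121/(85 + 5*(-26)) = -121/(85 - 130) = -121/(-45) = -121*(-1/45) = 121/45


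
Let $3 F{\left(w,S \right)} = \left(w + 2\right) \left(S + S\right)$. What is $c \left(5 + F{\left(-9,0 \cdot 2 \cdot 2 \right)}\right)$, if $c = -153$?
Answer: $-765$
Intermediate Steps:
$F{\left(w,S \right)} = \frac{2 S \left(2 + w\right)}{3}$ ($F{\left(w,S \right)} = \frac{\left(w + 2\right) \left(S + S\right)}{3} = \frac{\left(2 + w\right) 2 S}{3} = \frac{2 S \left(2 + w\right)}{3}$)
$c \left(5 + F{\left(-9,0 \cdot 2 \cdot 2 \right)}\right) = - 153 \left(5 + \frac{2 \cdot 0 \cdot 2 \cdot 2 \left(2 - 9\right)}{3}\right) = - 153 \left(5 + \frac{2}{3} \cdot 0 \cdot 2 \left(-7\right)\right) = - 153 \left(5 + \frac{2}{3} \cdot 0 \left(-7\right)\right) = - 153 \left(5 + 0\right) = \left(-153\right) 5 = -765$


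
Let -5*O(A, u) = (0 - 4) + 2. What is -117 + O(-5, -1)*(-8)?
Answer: -601/5 ≈ -120.20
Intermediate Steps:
O(A, u) = ⅖ (O(A, u) = -((0 - 4) + 2)/5 = -(-4 + 2)/5 = -⅕*(-2) = ⅖)
-117 + O(-5, -1)*(-8) = -117 + (⅖)*(-8) = -117 - 16/5 = -601/5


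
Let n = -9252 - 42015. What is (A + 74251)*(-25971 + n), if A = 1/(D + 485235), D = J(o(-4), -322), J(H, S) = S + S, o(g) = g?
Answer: -2779128773523396/484591 ≈ -5.7350e+9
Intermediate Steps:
n = -51267
J(H, S) = 2*S
D = -644 (D = 2*(-322) = -644)
A = 1/484591 (A = 1/(-644 + 485235) = 1/484591 ≈ 2.0636e-6)
(A + 74251)*(-25971 + n) = (1/484591 + 74251)*(-25971 - 51267) = (35981366342/484591)*(-77238) = -2779128773523396/484591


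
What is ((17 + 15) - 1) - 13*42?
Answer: -515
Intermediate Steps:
((17 + 15) - 1) - 13*42 = (32 - 1) - 546 = 31 - 546 = -515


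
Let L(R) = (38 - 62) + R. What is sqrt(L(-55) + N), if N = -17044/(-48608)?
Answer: I*sqrt(59256314)/868 ≈ 8.8685*I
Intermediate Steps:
L(R) = -24 + R
N = 4261/12152 (N = -17044*(-1/48608) = 4261/12152 ≈ 0.35064)
sqrt(L(-55) + N) = sqrt((-24 - 55) + 4261/12152) = sqrt(-79 + 4261/12152) = sqrt(-955747/12152) = I*sqrt(59256314)/868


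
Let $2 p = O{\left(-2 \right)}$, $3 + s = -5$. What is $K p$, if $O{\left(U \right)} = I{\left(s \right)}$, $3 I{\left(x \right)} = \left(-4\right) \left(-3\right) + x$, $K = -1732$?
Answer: $- \frac{3464}{3} \approx -1154.7$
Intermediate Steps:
$s = -8$ ($s = -3 - 5 = -8$)
$I{\left(x \right)} = 4 + \frac{x}{3}$ ($I{\left(x \right)} = \frac{\left(-4\right) \left(-3\right) + x}{3} = \frac{12 + x}{3} = 4 + \frac{x}{3}$)
$O{\left(U \right)} = \frac{4}{3}$ ($O{\left(U \right)} = 4 + \frac{1}{3} \left(-8\right) = 4 - \frac{8}{3} = \frac{4}{3}$)
$p = \frac{2}{3}$ ($p = \frac{1}{2} \cdot \frac{4}{3} = \frac{2}{3} \approx 0.66667$)
$K p = \left(-1732\right) \frac{2}{3} = - \frac{3464}{3}$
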